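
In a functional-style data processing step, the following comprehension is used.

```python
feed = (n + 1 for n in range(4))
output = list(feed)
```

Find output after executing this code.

Step 1: For each n in range(4), compute n+1:
  n=0: 0+1 = 1
  n=1: 1+1 = 2
  n=2: 2+1 = 3
  n=3: 3+1 = 4
Therefore output = [1, 2, 3, 4].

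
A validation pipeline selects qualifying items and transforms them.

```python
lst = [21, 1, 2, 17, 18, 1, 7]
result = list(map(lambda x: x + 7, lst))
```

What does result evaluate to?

Step 1: Apply lambda x: x + 7 to each element:
  21 -> 28
  1 -> 8
  2 -> 9
  17 -> 24
  18 -> 25
  1 -> 8
  7 -> 14
Therefore result = [28, 8, 9, 24, 25, 8, 14].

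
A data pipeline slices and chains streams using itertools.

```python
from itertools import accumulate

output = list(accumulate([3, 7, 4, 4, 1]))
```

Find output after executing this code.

Step 1: accumulate computes running sums:
  + 3 = 3
  + 7 = 10
  + 4 = 14
  + 4 = 18
  + 1 = 19
Therefore output = [3, 10, 14, 18, 19].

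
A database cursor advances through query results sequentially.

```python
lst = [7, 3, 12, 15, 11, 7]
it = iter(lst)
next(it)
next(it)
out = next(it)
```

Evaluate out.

Step 1: Create iterator over [7, 3, 12, 15, 11, 7].
Step 2: next() consumes 7.
Step 3: next() consumes 3.
Step 4: next() returns 12.
Therefore out = 12.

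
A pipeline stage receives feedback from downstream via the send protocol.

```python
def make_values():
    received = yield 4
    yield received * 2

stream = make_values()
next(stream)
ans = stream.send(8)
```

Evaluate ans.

Step 1: next(stream) advances to first yield, producing 4.
Step 2: send(8) resumes, received = 8.
Step 3: yield received * 2 = 8 * 2 = 16.
Therefore ans = 16.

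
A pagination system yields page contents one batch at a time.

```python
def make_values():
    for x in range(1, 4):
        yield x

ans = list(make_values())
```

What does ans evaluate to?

Step 1: The generator yields each value from range(1, 4).
Step 2: list() consumes all yields: [1, 2, 3].
Therefore ans = [1, 2, 3].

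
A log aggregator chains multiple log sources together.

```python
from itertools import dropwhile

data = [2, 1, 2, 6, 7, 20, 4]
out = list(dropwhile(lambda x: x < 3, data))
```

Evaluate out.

Step 1: dropwhile drops elements while < 3:
  2 < 3: dropped
  1 < 3: dropped
  2 < 3: dropped
  6: kept (dropping stopped)
Step 2: Remaining elements kept regardless of condition.
Therefore out = [6, 7, 20, 4].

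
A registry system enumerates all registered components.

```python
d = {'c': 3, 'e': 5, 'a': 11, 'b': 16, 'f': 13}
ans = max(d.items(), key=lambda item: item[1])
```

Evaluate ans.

Step 1: Find item with maximum value:
  ('c', 3)
  ('e', 5)
  ('a', 11)
  ('b', 16)
  ('f', 13)
Step 2: Maximum value is 16 at key 'b'.
Therefore ans = ('b', 16).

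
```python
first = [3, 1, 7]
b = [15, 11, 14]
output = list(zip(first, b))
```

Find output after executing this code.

Step 1: zip pairs elements at same index:
  Index 0: (3, 15)
  Index 1: (1, 11)
  Index 2: (7, 14)
Therefore output = [(3, 15), (1, 11), (7, 14)].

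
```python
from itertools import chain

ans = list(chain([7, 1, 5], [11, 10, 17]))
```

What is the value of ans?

Step 1: chain() concatenates iterables: [7, 1, 5] + [11, 10, 17].
Therefore ans = [7, 1, 5, 11, 10, 17].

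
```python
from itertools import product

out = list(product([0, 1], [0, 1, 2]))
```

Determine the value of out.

Step 1: product([0, 1], [0, 1, 2]) gives all pairs:
  (0, 0)
  (0, 1)
  (0, 2)
  (1, 0)
  (1, 1)
  (1, 2)
Therefore out = [(0, 0), (0, 1), (0, 2), (1, 0), (1, 1), (1, 2)].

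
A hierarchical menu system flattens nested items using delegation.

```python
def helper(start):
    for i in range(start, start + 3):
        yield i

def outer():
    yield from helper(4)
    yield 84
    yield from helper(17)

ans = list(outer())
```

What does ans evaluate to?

Step 1: outer() delegates to helper(4):
  yield 4
  yield 5
  yield 6
Step 2: yield 84
Step 3: Delegates to helper(17):
  yield 17
  yield 18
  yield 19
Therefore ans = [4, 5, 6, 84, 17, 18, 19].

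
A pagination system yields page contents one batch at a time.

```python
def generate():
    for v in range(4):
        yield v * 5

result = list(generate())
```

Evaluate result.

Step 1: For each v in range(4), yield v * 5:
  v=0: yield 0 * 5 = 0
  v=1: yield 1 * 5 = 5
  v=2: yield 2 * 5 = 10
  v=3: yield 3 * 5 = 15
Therefore result = [0, 5, 10, 15].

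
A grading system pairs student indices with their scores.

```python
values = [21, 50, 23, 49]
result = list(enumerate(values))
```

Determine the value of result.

Step 1: enumerate pairs each element with its index:
  (0, 21)
  (1, 50)
  (2, 23)
  (3, 49)
Therefore result = [(0, 21), (1, 50), (2, 23), (3, 49)].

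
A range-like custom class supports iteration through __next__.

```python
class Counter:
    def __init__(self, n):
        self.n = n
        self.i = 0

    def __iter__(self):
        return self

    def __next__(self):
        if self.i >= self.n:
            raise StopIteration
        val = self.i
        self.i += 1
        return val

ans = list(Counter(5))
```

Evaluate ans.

Step 1: Counter(5) creates an iterator counting 0 to 4.
Step 2: list() consumes all values: [0, 1, 2, 3, 4].
Therefore ans = [0, 1, 2, 3, 4].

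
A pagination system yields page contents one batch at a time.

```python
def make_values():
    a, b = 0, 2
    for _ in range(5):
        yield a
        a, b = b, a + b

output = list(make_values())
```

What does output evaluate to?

Step 1: Fibonacci-like sequence starting with a=0, b=2:
  Iteration 1: yield a=0, then a,b = 2,2
  Iteration 2: yield a=2, then a,b = 2,4
  Iteration 3: yield a=2, then a,b = 4,6
  Iteration 4: yield a=4, then a,b = 6,10
  Iteration 5: yield a=6, then a,b = 10,16
Therefore output = [0, 2, 2, 4, 6].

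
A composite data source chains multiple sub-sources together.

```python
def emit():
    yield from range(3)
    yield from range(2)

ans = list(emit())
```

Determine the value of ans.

Step 1: Trace yields in order:
  yield 0
  yield 1
  yield 2
  yield 0
  yield 1
Therefore ans = [0, 1, 2, 0, 1].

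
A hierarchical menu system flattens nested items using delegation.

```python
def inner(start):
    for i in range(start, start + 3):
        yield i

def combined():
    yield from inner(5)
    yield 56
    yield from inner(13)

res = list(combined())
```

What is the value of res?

Step 1: combined() delegates to inner(5):
  yield 5
  yield 6
  yield 7
Step 2: yield 56
Step 3: Delegates to inner(13):
  yield 13
  yield 14
  yield 15
Therefore res = [5, 6, 7, 56, 13, 14, 15].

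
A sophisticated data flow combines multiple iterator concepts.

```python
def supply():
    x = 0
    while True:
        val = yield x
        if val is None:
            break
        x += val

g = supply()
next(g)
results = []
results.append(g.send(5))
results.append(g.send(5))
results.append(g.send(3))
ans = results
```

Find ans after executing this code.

Step 1: next(g) -> yield 0.
Step 2: send(5) -> x = 5, yield 5.
Step 3: send(5) -> x = 10, yield 10.
Step 4: send(3) -> x = 13, yield 13.
Therefore ans = [5, 10, 13].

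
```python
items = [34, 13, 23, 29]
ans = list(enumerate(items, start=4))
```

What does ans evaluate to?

Step 1: enumerate with start=4:
  (4, 34)
  (5, 13)
  (6, 23)
  (7, 29)
Therefore ans = [(4, 34), (5, 13), (6, 23), (7, 29)].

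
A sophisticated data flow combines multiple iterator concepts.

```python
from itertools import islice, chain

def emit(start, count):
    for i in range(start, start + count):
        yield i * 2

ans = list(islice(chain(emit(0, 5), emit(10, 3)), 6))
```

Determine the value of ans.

Step 1: emit(0, 5) yields [0, 2, 4, 6, 8].
Step 2: emit(10, 3) yields [20, 22, 24].
Step 3: chain concatenates: [0, 2, 4, 6, 8, 20, 22, 24].
Step 4: islice takes first 6: [0, 2, 4, 6, 8, 20].
Therefore ans = [0, 2, 4, 6, 8, 20].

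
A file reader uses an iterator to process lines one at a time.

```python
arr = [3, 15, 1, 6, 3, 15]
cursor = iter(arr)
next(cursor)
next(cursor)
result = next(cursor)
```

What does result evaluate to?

Step 1: Create iterator over [3, 15, 1, 6, 3, 15].
Step 2: next() consumes 3.
Step 3: next() consumes 15.
Step 4: next() returns 1.
Therefore result = 1.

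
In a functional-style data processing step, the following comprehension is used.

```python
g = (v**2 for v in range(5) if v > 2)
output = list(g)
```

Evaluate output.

Step 1: For range(5), keep v > 2, then square:
  v=0: 0 <= 2, excluded
  v=1: 1 <= 2, excluded
  v=2: 2 <= 2, excluded
  v=3: 3 > 2, yield 3**2 = 9
  v=4: 4 > 2, yield 4**2 = 16
Therefore output = [9, 16].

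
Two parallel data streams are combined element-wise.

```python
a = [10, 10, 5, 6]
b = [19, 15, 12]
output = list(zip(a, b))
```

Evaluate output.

Step 1: zip stops at shortest (len(a)=4, len(b)=3):
  Index 0: (10, 19)
  Index 1: (10, 15)
  Index 2: (5, 12)
Step 2: Last element of a (6) has no pair, dropped.
Therefore output = [(10, 19), (10, 15), (5, 12)].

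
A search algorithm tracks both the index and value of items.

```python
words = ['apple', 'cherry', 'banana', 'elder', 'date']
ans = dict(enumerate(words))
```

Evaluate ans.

Step 1: enumerate pairs indices with words:
  0 -> 'apple'
  1 -> 'cherry'
  2 -> 'banana'
  3 -> 'elder'
  4 -> 'date'
Therefore ans = {0: 'apple', 1: 'cherry', 2: 'banana', 3: 'elder', 4: 'date'}.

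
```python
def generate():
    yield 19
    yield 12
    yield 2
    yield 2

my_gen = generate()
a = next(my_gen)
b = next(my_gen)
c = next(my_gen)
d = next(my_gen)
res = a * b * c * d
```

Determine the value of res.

Step 1: Create generator and consume all values:
  a = next(my_gen) = 19
  b = next(my_gen) = 12
  c = next(my_gen) = 2
  d = next(my_gen) = 2
Step 2: res = 19 * 12 * 2 * 2 = 912.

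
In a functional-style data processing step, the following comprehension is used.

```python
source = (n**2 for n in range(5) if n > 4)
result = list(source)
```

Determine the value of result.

Step 1: For range(5), keep n > 4, then square:
  n=0: 0 <= 4, excluded
  n=1: 1 <= 4, excluded
  n=2: 2 <= 4, excluded
  n=3: 3 <= 4, excluded
  n=4: 4 <= 4, excluded
Therefore result = [].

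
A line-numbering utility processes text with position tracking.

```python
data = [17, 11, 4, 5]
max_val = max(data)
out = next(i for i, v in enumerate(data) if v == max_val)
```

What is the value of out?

Step 1: max([17, 11, 4, 5]) = 17.
Step 2: Find first index where value == 17:
  Index 0: 17 == 17, found!
Therefore out = 0.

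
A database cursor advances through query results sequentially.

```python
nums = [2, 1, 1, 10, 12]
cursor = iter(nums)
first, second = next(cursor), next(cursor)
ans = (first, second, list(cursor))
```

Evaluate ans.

Step 1: Create iterator over [2, 1, 1, 10, 12].
Step 2: first = 2, second = 1.
Step 3: Remaining elements: [1, 10, 12].
Therefore ans = (2, 1, [1, 10, 12]).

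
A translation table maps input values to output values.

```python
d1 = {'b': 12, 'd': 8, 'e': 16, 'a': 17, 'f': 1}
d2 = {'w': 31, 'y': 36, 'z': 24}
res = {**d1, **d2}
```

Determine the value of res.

Step 1: Merge d1 and d2 (d2 values override on key conflicts).
Step 2: d1 has keys ['b', 'd', 'e', 'a', 'f'], d2 has keys ['w', 'y', 'z'].
Therefore res = {'b': 12, 'd': 8, 'e': 16, 'a': 17, 'f': 1, 'w': 31, 'y': 36, 'z': 24}.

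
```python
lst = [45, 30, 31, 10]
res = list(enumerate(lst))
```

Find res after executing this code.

Step 1: enumerate pairs each element with its index:
  (0, 45)
  (1, 30)
  (2, 31)
  (3, 10)
Therefore res = [(0, 45), (1, 30), (2, 31), (3, 10)].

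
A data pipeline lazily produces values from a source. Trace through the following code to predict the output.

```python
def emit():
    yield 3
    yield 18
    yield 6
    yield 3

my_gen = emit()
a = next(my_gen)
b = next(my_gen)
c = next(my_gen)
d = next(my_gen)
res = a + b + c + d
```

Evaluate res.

Step 1: Create generator and consume all values:
  a = next(my_gen) = 3
  b = next(my_gen) = 18
  c = next(my_gen) = 6
  d = next(my_gen) = 3
Step 2: res = 3 + 18 + 6 + 3 = 30.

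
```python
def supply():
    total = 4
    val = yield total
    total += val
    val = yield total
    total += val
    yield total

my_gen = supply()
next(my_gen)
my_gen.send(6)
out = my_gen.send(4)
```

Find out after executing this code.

Step 1: next() -> yield total=4.
Step 2: send(6) -> val=6, total = 4+6 = 10, yield 10.
Step 3: send(4) -> val=4, total = 10+4 = 14, yield 14.
Therefore out = 14.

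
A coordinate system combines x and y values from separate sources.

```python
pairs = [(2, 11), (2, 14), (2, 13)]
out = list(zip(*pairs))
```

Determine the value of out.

Step 1: zip(*pairs) transposes: unzips [(2, 11), (2, 14), (2, 13)] into separate sequences.
Step 2: First elements: (2, 2, 2), second elements: (11, 14, 13).
Therefore out = [(2, 2, 2), (11, 14, 13)].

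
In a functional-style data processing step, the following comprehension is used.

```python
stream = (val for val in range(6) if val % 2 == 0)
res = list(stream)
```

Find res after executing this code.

Step 1: Filter range(6) keeping only even values:
  val=0: even, included
  val=1: odd, excluded
  val=2: even, included
  val=3: odd, excluded
  val=4: even, included
  val=5: odd, excluded
Therefore res = [0, 2, 4].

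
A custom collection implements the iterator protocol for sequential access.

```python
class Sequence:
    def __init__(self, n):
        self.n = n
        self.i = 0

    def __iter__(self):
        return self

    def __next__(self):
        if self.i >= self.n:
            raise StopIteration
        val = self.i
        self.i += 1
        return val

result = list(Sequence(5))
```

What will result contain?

Step 1: Sequence(5) creates an iterator counting 0 to 4.
Step 2: list() consumes all values: [0, 1, 2, 3, 4].
Therefore result = [0, 1, 2, 3, 4].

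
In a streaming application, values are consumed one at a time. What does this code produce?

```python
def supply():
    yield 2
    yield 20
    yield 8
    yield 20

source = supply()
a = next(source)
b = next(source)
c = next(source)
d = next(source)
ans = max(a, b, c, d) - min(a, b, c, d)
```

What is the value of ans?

Step 1: Create generator and consume all values:
  a = next(source) = 2
  b = next(source) = 20
  c = next(source) = 8
  d = next(source) = 20
Step 2: max = 20, min = 2, ans = 20 - 2 = 18.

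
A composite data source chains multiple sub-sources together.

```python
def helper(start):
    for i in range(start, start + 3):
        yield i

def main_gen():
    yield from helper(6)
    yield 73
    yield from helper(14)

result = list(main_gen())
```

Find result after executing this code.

Step 1: main_gen() delegates to helper(6):
  yield 6
  yield 7
  yield 8
Step 2: yield 73
Step 3: Delegates to helper(14):
  yield 14
  yield 15
  yield 16
Therefore result = [6, 7, 8, 73, 14, 15, 16].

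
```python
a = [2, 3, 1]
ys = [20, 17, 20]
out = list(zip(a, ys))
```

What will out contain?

Step 1: zip pairs elements at same index:
  Index 0: (2, 20)
  Index 1: (3, 17)
  Index 2: (1, 20)
Therefore out = [(2, 20), (3, 17), (1, 20)].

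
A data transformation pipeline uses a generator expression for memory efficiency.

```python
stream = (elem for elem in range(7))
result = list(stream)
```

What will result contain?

Step 1: Generator expression iterates range(7): [0, 1, 2, 3, 4, 5, 6].
Step 2: list() collects all values.
Therefore result = [0, 1, 2, 3, 4, 5, 6].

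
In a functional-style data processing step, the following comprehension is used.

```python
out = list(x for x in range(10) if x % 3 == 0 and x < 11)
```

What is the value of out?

Step 1: Filter range(10) where x % 3 == 0 and x < 11:
  x=0: both conditions met, included
  x=1: excluded (1 % 3 != 0)
  x=2: excluded (2 % 3 != 0)
  x=3: both conditions met, included
  x=4: excluded (4 % 3 != 0)
  x=5: excluded (5 % 3 != 0)
  x=6: both conditions met, included
  x=7: excluded (7 % 3 != 0)
  x=8: excluded (8 % 3 != 0)
  x=9: both conditions met, included
Therefore out = [0, 3, 6, 9].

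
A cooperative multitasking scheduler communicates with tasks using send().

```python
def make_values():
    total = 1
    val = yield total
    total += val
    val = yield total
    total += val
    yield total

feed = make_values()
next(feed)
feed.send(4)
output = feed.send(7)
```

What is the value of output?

Step 1: next() -> yield total=1.
Step 2: send(4) -> val=4, total = 1+4 = 5, yield 5.
Step 3: send(7) -> val=7, total = 5+7 = 12, yield 12.
Therefore output = 12.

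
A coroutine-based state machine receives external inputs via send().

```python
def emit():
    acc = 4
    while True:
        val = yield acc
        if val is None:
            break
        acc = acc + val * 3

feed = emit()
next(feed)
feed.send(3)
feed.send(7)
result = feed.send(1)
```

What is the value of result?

Step 1: next() -> yield acc=4.
Step 2: send(3) -> val=3, acc = 4 + 3*3 = 13, yield 13.
Step 3: send(7) -> val=7, acc = 13 + 7*3 = 34, yield 34.
Step 4: send(1) -> val=1, acc = 34 + 1*3 = 37, yield 37.
Therefore result = 37.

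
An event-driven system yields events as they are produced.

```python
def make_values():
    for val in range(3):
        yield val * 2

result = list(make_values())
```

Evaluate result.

Step 1: For each val in range(3), yield val * 2:
  val=0: yield 0 * 2 = 0
  val=1: yield 1 * 2 = 2
  val=2: yield 2 * 2 = 4
Therefore result = [0, 2, 4].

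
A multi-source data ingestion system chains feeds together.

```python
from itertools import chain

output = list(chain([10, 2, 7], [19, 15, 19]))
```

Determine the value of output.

Step 1: chain() concatenates iterables: [10, 2, 7] + [19, 15, 19].
Therefore output = [10, 2, 7, 19, 15, 19].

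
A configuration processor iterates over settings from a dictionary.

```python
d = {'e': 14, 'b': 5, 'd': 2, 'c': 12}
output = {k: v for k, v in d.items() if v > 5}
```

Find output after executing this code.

Step 1: Filter items where value > 5:
  'e': 14 > 5: kept
  'b': 5 <= 5: removed
  'd': 2 <= 5: removed
  'c': 12 > 5: kept
Therefore output = {'e': 14, 'c': 12}.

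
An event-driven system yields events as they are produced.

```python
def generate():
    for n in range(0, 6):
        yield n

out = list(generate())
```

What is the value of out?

Step 1: The generator yields each value from range(0, 6).
Step 2: list() consumes all yields: [0, 1, 2, 3, 4, 5].
Therefore out = [0, 1, 2, 3, 4, 5].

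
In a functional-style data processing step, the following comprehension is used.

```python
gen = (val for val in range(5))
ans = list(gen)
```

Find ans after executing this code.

Step 1: Generator expression iterates range(5): [0, 1, 2, 3, 4].
Step 2: list() collects all values.
Therefore ans = [0, 1, 2, 3, 4].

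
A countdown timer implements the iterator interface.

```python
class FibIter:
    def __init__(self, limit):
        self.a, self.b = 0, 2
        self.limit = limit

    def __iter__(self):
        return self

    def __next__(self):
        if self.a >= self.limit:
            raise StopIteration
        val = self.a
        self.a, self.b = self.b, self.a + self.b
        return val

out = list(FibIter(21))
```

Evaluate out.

Step 1: Fibonacci-like sequence (a=0, b=2) until >= 21:
  Yield 0, then a,b = 2,2
  Yield 2, then a,b = 2,4
  Yield 2, then a,b = 4,6
  Yield 4, then a,b = 6,10
  Yield 6, then a,b = 10,16
  Yield 10, then a,b = 16,26
  Yield 16, then a,b = 26,42
Step 2: 26 >= 21, stop.
Therefore out = [0, 2, 2, 4, 6, 10, 16].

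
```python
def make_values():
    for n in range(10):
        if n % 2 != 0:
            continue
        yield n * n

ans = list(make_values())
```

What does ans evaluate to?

Step 1: Only yield n**2 when n is divisible by 2:
  n=0: 0 % 2 == 0, yield 0**2 = 0
  n=2: 2 % 2 == 0, yield 2**2 = 4
  n=4: 4 % 2 == 0, yield 4**2 = 16
  n=6: 6 % 2 == 0, yield 6**2 = 36
  n=8: 8 % 2 == 0, yield 8**2 = 64
Therefore ans = [0, 4, 16, 36, 64].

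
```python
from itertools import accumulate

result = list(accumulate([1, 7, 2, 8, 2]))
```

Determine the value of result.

Step 1: accumulate computes running sums:
  + 1 = 1
  + 7 = 8
  + 2 = 10
  + 8 = 18
  + 2 = 20
Therefore result = [1, 8, 10, 18, 20].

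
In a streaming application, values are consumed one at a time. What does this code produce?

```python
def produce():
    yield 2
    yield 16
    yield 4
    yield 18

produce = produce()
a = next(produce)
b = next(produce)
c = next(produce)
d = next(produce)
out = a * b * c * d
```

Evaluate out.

Step 1: Create generator and consume all values:
  a = next(produce) = 2
  b = next(produce) = 16
  c = next(produce) = 4
  d = next(produce) = 18
Step 2: out = 2 * 16 * 4 * 18 = 2304.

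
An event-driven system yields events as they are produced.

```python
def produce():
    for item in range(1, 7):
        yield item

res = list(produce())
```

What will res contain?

Step 1: The generator yields each value from range(1, 7).
Step 2: list() consumes all yields: [1, 2, 3, 4, 5, 6].
Therefore res = [1, 2, 3, 4, 5, 6].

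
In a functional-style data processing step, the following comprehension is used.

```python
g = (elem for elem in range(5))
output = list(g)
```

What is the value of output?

Step 1: Generator expression iterates range(5): [0, 1, 2, 3, 4].
Step 2: list() collects all values.
Therefore output = [0, 1, 2, 3, 4].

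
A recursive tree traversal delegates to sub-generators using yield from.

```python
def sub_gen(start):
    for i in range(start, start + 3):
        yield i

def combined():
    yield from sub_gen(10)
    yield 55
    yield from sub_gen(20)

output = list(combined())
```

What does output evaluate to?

Step 1: combined() delegates to sub_gen(10):
  yield 10
  yield 11
  yield 12
Step 2: yield 55
Step 3: Delegates to sub_gen(20):
  yield 20
  yield 21
  yield 22
Therefore output = [10, 11, 12, 55, 20, 21, 22].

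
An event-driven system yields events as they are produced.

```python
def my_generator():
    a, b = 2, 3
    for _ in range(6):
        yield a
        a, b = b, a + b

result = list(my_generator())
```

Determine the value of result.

Step 1: Fibonacci-like sequence starting with a=2, b=3:
  Iteration 1: yield a=2, then a,b = 3,5
  Iteration 2: yield a=3, then a,b = 5,8
  Iteration 3: yield a=5, then a,b = 8,13
  Iteration 4: yield a=8, then a,b = 13,21
  Iteration 5: yield a=13, then a,b = 21,34
  Iteration 6: yield a=21, then a,b = 34,55
Therefore result = [2, 3, 5, 8, 13, 21].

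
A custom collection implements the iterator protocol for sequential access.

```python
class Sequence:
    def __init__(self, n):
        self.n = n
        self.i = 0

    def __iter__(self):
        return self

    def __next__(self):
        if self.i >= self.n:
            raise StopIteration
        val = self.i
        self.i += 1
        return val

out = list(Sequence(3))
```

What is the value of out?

Step 1: Sequence(3) creates an iterator counting 0 to 2.
Step 2: list() consumes all values: [0, 1, 2].
Therefore out = [0, 1, 2].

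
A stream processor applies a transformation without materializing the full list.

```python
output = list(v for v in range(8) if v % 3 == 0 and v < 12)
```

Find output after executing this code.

Step 1: Filter range(8) where v % 3 == 0 and v < 12:
  v=0: both conditions met, included
  v=1: excluded (1 % 3 != 0)
  v=2: excluded (2 % 3 != 0)
  v=3: both conditions met, included
  v=4: excluded (4 % 3 != 0)
  v=5: excluded (5 % 3 != 0)
  v=6: both conditions met, included
  v=7: excluded (7 % 3 != 0)
Therefore output = [0, 3, 6].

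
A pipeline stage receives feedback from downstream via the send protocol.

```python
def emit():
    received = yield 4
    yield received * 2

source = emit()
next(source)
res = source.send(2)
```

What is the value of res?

Step 1: next(source) advances to first yield, producing 4.
Step 2: send(2) resumes, received = 2.
Step 3: yield received * 2 = 2 * 2 = 4.
Therefore res = 4.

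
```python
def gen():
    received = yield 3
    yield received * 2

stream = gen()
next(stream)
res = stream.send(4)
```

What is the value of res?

Step 1: next(stream) advances to first yield, producing 3.
Step 2: send(4) resumes, received = 4.
Step 3: yield received * 2 = 4 * 2 = 8.
Therefore res = 8.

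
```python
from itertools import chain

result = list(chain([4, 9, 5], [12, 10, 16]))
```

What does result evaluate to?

Step 1: chain() concatenates iterables: [4, 9, 5] + [12, 10, 16].
Therefore result = [4, 9, 5, 12, 10, 16].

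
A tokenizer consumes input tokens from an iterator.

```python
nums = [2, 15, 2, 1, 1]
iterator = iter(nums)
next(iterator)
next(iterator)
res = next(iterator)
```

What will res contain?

Step 1: Create iterator over [2, 15, 2, 1, 1].
Step 2: next() consumes 2.
Step 3: next() consumes 15.
Step 4: next() returns 2.
Therefore res = 2.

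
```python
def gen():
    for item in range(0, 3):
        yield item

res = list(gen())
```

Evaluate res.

Step 1: The generator yields each value from range(0, 3).
Step 2: list() consumes all yields: [0, 1, 2].
Therefore res = [0, 1, 2].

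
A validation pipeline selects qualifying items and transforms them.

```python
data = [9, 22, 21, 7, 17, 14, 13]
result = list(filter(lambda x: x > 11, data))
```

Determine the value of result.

Step 1: Filter elements > 11:
  9: removed
  22: kept
  21: kept
  7: removed
  17: kept
  14: kept
  13: kept
Therefore result = [22, 21, 17, 14, 13].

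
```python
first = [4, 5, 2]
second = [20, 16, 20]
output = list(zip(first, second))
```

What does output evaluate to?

Step 1: zip pairs elements at same index:
  Index 0: (4, 20)
  Index 1: (5, 16)
  Index 2: (2, 20)
Therefore output = [(4, 20), (5, 16), (2, 20)].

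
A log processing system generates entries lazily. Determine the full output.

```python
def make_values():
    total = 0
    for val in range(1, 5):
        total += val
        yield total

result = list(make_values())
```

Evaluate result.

Step 1: Generator accumulates running sum:
  val=1: total = 1, yield 1
  val=2: total = 3, yield 3
  val=3: total = 6, yield 6
  val=4: total = 10, yield 10
Therefore result = [1, 3, 6, 10].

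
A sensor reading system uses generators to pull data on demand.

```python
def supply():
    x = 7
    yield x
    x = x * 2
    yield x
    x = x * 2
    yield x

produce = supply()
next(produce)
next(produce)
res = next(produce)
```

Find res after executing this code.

Step 1: Trace through generator execution:
  Yield 1: x starts at 7, yield 7
  Yield 2: x = 7 * 2 = 14, yield 14
  Yield 3: x = 14 * 2 = 28, yield 28
Step 2: First next() gets 7, second next() gets the second value, third next() yields 28.
Therefore res = 28.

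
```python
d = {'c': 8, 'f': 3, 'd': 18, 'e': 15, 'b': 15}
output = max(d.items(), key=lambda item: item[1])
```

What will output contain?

Step 1: Find item with maximum value:
  ('c', 8)
  ('f', 3)
  ('d', 18)
  ('e', 15)
  ('b', 15)
Step 2: Maximum value is 18 at key 'd'.
Therefore output = ('d', 18).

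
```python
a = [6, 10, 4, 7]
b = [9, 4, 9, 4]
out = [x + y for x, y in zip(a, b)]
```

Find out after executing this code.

Step 1: Add corresponding elements:
  6 + 9 = 15
  10 + 4 = 14
  4 + 9 = 13
  7 + 4 = 11
Therefore out = [15, 14, 13, 11].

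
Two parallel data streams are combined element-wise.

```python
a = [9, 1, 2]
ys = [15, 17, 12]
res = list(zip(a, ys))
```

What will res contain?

Step 1: zip pairs elements at same index:
  Index 0: (9, 15)
  Index 1: (1, 17)
  Index 2: (2, 12)
Therefore res = [(9, 15), (1, 17), (2, 12)].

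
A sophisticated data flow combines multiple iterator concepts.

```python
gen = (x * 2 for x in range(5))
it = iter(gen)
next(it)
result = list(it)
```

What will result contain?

Step 1: Generator produces [0, 2, 4, 6, 8].
Step 2: next(it) consumes first element (0).
Step 3: list(it) collects remaining: [2, 4, 6, 8].
Therefore result = [2, 4, 6, 8].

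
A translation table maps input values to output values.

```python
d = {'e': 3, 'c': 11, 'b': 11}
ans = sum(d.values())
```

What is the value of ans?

Step 1: d.values() = [3, 11, 11].
Step 2: sum = 25.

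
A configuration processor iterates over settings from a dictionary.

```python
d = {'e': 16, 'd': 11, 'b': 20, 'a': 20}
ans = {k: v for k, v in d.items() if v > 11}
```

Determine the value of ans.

Step 1: Filter items where value > 11:
  'e': 16 > 11: kept
  'd': 11 <= 11: removed
  'b': 20 > 11: kept
  'a': 20 > 11: kept
Therefore ans = {'e': 16, 'b': 20, 'a': 20}.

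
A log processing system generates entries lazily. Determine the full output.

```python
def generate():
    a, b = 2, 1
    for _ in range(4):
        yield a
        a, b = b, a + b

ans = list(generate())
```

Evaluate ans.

Step 1: Fibonacci-like sequence starting with a=2, b=1:
  Iteration 1: yield a=2, then a,b = 1,3
  Iteration 2: yield a=1, then a,b = 3,4
  Iteration 3: yield a=3, then a,b = 4,7
  Iteration 4: yield a=4, then a,b = 7,11
Therefore ans = [2, 1, 3, 4].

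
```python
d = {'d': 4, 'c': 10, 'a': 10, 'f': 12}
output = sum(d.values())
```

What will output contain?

Step 1: d.values() = [4, 10, 10, 12].
Step 2: sum = 36.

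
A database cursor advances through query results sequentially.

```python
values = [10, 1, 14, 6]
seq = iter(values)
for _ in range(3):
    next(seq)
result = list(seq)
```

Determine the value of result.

Step 1: Create iterator over [10, 1, 14, 6].
Step 2: Advance 3 positions (consuming [10, 1, 14]).
Step 3: list() collects remaining elements: [6].
Therefore result = [6].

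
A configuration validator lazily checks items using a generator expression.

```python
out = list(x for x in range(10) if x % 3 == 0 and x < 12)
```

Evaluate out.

Step 1: Filter range(10) where x % 3 == 0 and x < 12:
  x=0: both conditions met, included
  x=1: excluded (1 % 3 != 0)
  x=2: excluded (2 % 3 != 0)
  x=3: both conditions met, included
  x=4: excluded (4 % 3 != 0)
  x=5: excluded (5 % 3 != 0)
  x=6: both conditions met, included
  x=7: excluded (7 % 3 != 0)
  x=8: excluded (8 % 3 != 0)
  x=9: both conditions met, included
Therefore out = [0, 3, 6, 9].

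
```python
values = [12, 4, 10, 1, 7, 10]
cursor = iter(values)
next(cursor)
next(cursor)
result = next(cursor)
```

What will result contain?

Step 1: Create iterator over [12, 4, 10, 1, 7, 10].
Step 2: next() consumes 12.
Step 3: next() consumes 4.
Step 4: next() returns 10.
Therefore result = 10.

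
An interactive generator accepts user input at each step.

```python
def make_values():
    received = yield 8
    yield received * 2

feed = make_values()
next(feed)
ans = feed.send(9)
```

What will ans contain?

Step 1: next(feed) advances to first yield, producing 8.
Step 2: send(9) resumes, received = 9.
Step 3: yield received * 2 = 9 * 2 = 18.
Therefore ans = 18.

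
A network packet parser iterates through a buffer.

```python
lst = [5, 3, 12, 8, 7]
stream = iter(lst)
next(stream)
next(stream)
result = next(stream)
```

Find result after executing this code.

Step 1: Create iterator over [5, 3, 12, 8, 7].
Step 2: next() consumes 5.
Step 3: next() consumes 3.
Step 4: next() returns 12.
Therefore result = 12.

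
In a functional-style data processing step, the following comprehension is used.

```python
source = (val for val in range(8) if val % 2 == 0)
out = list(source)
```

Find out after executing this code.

Step 1: Filter range(8) keeping only even values:
  val=0: even, included
  val=1: odd, excluded
  val=2: even, included
  val=3: odd, excluded
  val=4: even, included
  val=5: odd, excluded
  val=6: even, included
  val=7: odd, excluded
Therefore out = [0, 2, 4, 6].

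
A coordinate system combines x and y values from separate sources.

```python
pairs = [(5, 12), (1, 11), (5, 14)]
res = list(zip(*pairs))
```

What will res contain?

Step 1: zip(*pairs) transposes: unzips [(5, 12), (1, 11), (5, 14)] into separate sequences.
Step 2: First elements: (5, 1, 5), second elements: (12, 11, 14).
Therefore res = [(5, 1, 5), (12, 11, 14)].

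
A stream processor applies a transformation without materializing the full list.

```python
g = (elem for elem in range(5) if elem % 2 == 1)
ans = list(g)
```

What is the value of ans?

Step 1: Filter range(5) keeping only odd values:
  elem=0: even, excluded
  elem=1: odd, included
  elem=2: even, excluded
  elem=3: odd, included
  elem=4: even, excluded
Therefore ans = [1, 3].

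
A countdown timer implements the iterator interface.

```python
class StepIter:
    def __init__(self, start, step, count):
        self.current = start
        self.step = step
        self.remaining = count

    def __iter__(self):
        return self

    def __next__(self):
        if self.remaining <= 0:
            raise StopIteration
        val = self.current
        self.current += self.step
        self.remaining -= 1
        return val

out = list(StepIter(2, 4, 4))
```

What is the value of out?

Step 1: StepIter starts at 2, increments by 4, for 4 steps:
  Yield 2, then current += 4
  Yield 6, then current += 4
  Yield 10, then current += 4
  Yield 14, then current += 4
Therefore out = [2, 6, 10, 14].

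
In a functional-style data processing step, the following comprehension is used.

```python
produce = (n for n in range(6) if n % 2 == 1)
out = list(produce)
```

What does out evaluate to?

Step 1: Filter range(6) keeping only odd values:
  n=0: even, excluded
  n=1: odd, included
  n=2: even, excluded
  n=3: odd, included
  n=4: even, excluded
  n=5: odd, included
Therefore out = [1, 3, 5].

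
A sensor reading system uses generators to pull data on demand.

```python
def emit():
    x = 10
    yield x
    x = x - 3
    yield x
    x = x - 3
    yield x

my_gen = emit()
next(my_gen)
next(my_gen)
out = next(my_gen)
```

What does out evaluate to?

Step 1: Trace through generator execution:
  Yield 1: x starts at 10, yield 10
  Yield 2: x = 10 - 3 = 7, yield 7
  Yield 3: x = 7 - 3 = 4, yield 4
Step 2: First next() gets 10, second next() gets the second value, third next() yields 4.
Therefore out = 4.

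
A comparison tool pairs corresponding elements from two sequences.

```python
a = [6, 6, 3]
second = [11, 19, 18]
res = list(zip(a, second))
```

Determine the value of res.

Step 1: zip pairs elements at same index:
  Index 0: (6, 11)
  Index 1: (6, 19)
  Index 2: (3, 18)
Therefore res = [(6, 11), (6, 19), (3, 18)].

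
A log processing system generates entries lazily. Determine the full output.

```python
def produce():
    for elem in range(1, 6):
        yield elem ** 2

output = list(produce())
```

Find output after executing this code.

Step 1: For each elem in range(1, 6), yield elem**2:
  elem=1: yield 1**2 = 1
  elem=2: yield 2**2 = 4
  elem=3: yield 3**2 = 9
  elem=4: yield 4**2 = 16
  elem=5: yield 5**2 = 25
Therefore output = [1, 4, 9, 16, 25].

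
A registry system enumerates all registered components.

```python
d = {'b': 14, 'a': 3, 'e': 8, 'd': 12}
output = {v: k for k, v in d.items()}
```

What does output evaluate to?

Step 1: Invert dict (swap keys and values):
  'b': 14 -> 14: 'b'
  'a': 3 -> 3: 'a'
  'e': 8 -> 8: 'e'
  'd': 12 -> 12: 'd'
Therefore output = {14: 'b', 3: 'a', 8: 'e', 12: 'd'}.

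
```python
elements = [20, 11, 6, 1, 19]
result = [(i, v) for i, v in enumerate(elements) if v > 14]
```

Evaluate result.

Step 1: Filter enumerate([20, 11, 6, 1, 19]) keeping v > 14:
  (0, 20): 20 > 14, included
  (1, 11): 11 <= 14, excluded
  (2, 6): 6 <= 14, excluded
  (3, 1): 1 <= 14, excluded
  (4, 19): 19 > 14, included
Therefore result = [(0, 20), (4, 19)].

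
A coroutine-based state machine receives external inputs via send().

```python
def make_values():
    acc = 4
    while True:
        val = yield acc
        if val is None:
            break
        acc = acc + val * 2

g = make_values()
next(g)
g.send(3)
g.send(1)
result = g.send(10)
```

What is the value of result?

Step 1: next() -> yield acc=4.
Step 2: send(3) -> val=3, acc = 4 + 3*2 = 10, yield 10.
Step 3: send(1) -> val=1, acc = 10 + 1*2 = 12, yield 12.
Step 4: send(10) -> val=10, acc = 12 + 10*2 = 32, yield 32.
Therefore result = 32.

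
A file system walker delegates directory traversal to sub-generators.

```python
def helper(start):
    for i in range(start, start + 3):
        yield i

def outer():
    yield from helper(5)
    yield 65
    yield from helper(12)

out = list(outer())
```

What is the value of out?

Step 1: outer() delegates to helper(5):
  yield 5
  yield 6
  yield 7
Step 2: yield 65
Step 3: Delegates to helper(12):
  yield 12
  yield 13
  yield 14
Therefore out = [5, 6, 7, 65, 12, 13, 14].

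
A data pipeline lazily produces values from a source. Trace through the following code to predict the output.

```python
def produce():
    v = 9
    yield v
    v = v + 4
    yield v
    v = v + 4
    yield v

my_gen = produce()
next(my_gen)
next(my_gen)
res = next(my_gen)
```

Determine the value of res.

Step 1: Trace through generator execution:
  Yield 1: v starts at 9, yield 9
  Yield 2: v = 9 + 4 = 13, yield 13
  Yield 3: v = 13 + 4 = 17, yield 17
Step 2: First next() gets 9, second next() gets the second value, third next() yields 17.
Therefore res = 17.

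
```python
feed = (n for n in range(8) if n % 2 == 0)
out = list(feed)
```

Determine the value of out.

Step 1: Filter range(8) keeping only even values:
  n=0: even, included
  n=1: odd, excluded
  n=2: even, included
  n=3: odd, excluded
  n=4: even, included
  n=5: odd, excluded
  n=6: even, included
  n=7: odd, excluded
Therefore out = [0, 2, 4, 6].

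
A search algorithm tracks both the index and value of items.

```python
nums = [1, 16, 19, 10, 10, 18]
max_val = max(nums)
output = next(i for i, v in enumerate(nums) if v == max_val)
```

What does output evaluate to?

Step 1: max([1, 16, 19, 10, 10, 18]) = 19.
Step 2: Find first index where value == 19:
  Index 0: 1 != 19
  Index 1: 16 != 19
  Index 2: 19 == 19, found!
Therefore output = 2.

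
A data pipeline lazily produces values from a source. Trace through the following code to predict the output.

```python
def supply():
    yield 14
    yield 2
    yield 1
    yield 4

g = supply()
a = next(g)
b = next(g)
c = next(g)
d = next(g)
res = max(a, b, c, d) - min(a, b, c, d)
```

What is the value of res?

Step 1: Create generator and consume all values:
  a = next(g) = 14
  b = next(g) = 2
  c = next(g) = 1
  d = next(g) = 4
Step 2: max = 14, min = 1, res = 14 - 1 = 13.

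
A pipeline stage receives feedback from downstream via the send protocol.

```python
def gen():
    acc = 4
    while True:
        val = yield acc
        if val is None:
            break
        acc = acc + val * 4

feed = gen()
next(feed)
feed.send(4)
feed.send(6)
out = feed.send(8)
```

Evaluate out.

Step 1: next() -> yield acc=4.
Step 2: send(4) -> val=4, acc = 4 + 4*4 = 20, yield 20.
Step 3: send(6) -> val=6, acc = 20 + 6*4 = 44, yield 44.
Step 4: send(8) -> val=8, acc = 44 + 8*4 = 76, yield 76.
Therefore out = 76.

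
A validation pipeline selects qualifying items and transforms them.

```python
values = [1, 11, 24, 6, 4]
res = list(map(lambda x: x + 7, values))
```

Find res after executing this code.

Step 1: Apply lambda x: x + 7 to each element:
  1 -> 8
  11 -> 18
  24 -> 31
  6 -> 13
  4 -> 11
Therefore res = [8, 18, 31, 13, 11].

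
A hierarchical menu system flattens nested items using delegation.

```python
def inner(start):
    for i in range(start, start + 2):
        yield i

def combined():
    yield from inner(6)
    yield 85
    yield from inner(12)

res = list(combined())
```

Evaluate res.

Step 1: combined() delegates to inner(6):
  yield 6
  yield 7
Step 2: yield 85
Step 3: Delegates to inner(12):
  yield 12
  yield 13
Therefore res = [6, 7, 85, 12, 13].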